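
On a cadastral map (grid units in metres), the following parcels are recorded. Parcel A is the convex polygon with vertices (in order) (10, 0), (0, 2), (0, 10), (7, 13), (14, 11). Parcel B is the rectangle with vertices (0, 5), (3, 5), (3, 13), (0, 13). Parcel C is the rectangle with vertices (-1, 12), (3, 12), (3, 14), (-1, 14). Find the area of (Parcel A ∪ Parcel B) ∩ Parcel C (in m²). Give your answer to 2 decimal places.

The region (Parcel A ∪ Parcel B) ∩ Parcel C is the polygon with vertices (0,13), (3,13), (3,12), (0,12).
By the shoelace formula its area is 3.00.

3.00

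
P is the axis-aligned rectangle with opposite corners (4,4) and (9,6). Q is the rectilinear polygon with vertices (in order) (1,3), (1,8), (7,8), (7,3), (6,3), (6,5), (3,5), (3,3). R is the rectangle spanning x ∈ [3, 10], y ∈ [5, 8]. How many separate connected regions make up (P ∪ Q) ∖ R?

(P ∪ Q) ∖ R splits into 2 disjoint pieces (area 6, area 10).

2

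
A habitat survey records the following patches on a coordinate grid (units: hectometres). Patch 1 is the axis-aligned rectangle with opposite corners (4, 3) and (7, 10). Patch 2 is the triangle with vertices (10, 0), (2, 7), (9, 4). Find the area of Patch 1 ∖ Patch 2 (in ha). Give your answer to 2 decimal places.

|Patch 1| = 21, |Patch 1∩Patch 2| = 4.6071.
|Patch 1 ∖ Patch 2| = |Patch 1| − |Patch 1∩Patch 2| = 21 − 4.6071 = 16.39.

16.39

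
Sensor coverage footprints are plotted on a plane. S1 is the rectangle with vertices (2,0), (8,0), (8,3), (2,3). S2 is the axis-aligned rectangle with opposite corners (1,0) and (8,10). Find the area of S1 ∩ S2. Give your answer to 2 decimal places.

18.00

|S1∩S2|: x∈[2,8], y∈[0,3] → 6·3 = 18.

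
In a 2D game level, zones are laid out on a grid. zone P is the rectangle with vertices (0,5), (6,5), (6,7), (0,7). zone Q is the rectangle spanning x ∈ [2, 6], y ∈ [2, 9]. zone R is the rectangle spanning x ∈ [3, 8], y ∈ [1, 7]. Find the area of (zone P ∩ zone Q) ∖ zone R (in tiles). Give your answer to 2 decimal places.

2.00

|zone P ∩ zone Q| = 8.
|(zone P ∩ zone Q) ∩ zone R| = 6.
|(zone P ∩ zone Q) ∖ zone R| = 8 − 6 = 2.00.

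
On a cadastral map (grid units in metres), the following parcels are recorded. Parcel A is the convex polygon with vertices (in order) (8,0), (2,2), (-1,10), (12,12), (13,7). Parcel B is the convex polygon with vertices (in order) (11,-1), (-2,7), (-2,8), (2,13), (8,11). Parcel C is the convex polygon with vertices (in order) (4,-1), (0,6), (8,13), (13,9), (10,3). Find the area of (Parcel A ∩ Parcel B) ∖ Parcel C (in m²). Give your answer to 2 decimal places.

14.89

|Parcel A ∩ Parcel B| = 71.1957.
|(Parcel A ∩ Parcel B) ∩ Parcel C| = 56.3028.
|(Parcel A ∩ Parcel B) ∖ Parcel C| = 71.1957 − 56.3028 = 14.89.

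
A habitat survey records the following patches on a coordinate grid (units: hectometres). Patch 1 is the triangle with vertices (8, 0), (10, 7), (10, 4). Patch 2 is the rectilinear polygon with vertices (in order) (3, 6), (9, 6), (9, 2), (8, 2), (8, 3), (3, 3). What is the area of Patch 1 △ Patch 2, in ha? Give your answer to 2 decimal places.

|Patch 1| = 3, |Patch 2| = 19, |Patch 1∩Patch 2| = 0.3214.
|Patch 1 △ Patch 2| = |Patch 1| + |Patch 2| − 2·|Patch 1∩Patch 2| = 3 + 19 − 0.6429 = 21.36.

21.36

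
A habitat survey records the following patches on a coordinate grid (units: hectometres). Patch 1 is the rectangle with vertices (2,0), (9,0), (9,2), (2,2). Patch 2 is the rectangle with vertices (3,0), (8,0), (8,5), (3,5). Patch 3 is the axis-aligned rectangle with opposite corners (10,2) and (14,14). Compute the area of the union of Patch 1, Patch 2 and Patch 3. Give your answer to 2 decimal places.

77.00

By inclusion–exclusion:
Individual areas: |Patch 1| = 14, |Patch 2| = 25, |Patch 3| = 48.
|Patch 1∩Patch 2|: x∈[3,8], y∈[0,2] → 5·2 = 10.
|Patch 1∩Patch 3| = 0 (no overlap).
|Patch 2∩Patch 3| = 0 (no overlap).
|Patch 1∩Patch 2∩Patch 3| = 0.
|Patch 1 ∪ Patch 2 ∪ Patch 3| = 87 − 10 + 0 = 77.00.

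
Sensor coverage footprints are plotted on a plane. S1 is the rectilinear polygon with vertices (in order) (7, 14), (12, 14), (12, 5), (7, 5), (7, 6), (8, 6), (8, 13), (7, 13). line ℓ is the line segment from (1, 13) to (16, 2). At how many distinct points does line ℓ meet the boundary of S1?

The segment meets the boundary at (11.909,5), (8,7.867).

2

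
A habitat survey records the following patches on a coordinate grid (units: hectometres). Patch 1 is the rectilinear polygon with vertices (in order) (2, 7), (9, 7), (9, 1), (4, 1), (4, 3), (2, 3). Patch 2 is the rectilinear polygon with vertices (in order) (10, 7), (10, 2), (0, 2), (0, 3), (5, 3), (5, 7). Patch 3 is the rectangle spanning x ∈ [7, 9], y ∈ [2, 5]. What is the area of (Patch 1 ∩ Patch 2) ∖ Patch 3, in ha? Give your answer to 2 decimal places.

|Patch 1 ∩ Patch 2| = 21.
|(Patch 1 ∩ Patch 2) ∩ Patch 3| = 6.
|(Patch 1 ∩ Patch 2) ∖ Patch 3| = 21 − 6 = 15.00.

15.00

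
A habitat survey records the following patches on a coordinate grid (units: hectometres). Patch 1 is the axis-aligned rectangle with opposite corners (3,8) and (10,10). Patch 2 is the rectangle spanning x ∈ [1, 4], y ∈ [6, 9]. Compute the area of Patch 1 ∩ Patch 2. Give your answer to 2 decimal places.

|Patch 1∩Patch 2|: x∈[3,4], y∈[8,9] → 1·1 = 1.

1.00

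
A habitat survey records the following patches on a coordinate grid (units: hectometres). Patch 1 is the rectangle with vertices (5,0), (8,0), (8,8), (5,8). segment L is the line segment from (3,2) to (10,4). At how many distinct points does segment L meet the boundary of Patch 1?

The segment meets the boundary at (8,3.429), (5,2.571).

2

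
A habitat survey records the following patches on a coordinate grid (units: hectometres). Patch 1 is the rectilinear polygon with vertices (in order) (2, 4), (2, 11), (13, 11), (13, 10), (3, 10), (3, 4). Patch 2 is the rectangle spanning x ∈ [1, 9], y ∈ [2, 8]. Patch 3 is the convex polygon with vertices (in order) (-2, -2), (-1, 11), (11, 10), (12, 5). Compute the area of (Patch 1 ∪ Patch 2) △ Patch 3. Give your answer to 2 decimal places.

|Patch 1 ∪ Patch 2| = 61.
|(Patch 1 ∪ Patch 2) ∩ Patch 3| = 51.125.
|(Patch 1 ∪ Patch 2) △ Patch 3| = 61 + 117 − 102.25 = 75.75.

75.75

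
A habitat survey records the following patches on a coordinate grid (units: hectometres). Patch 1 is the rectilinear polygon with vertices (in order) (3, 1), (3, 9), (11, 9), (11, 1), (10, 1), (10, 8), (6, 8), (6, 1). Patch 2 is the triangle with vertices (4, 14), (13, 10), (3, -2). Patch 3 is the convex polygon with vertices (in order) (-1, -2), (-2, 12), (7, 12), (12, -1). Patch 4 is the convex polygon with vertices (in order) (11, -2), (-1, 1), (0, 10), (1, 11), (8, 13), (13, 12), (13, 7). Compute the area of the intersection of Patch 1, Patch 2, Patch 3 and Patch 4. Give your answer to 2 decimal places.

22.70

The intersection is the polygon with vertices (6,1.6), (5.5,1), (3.188,1), (3.688,9), (8.154,9), (8.539,8), (6,8).
By the shoelace formula its area is 22.70.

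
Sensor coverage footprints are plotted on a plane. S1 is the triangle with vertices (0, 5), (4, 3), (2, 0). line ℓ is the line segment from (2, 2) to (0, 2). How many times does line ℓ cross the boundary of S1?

1

The segment meets the boundary at (1.2,2).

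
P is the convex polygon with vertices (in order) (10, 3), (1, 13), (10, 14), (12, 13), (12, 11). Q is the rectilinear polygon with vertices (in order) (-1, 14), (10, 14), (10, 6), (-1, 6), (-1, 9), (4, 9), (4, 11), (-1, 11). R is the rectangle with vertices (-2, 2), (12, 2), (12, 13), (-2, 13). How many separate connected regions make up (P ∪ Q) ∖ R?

1

(P ∪ Q) ∖ R is a single connected region.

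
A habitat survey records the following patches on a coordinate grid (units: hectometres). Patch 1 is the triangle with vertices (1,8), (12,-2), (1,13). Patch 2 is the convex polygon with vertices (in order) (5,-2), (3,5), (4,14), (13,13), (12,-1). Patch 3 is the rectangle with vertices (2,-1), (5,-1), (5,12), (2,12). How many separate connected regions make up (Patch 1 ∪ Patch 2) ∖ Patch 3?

2

(Patch 1 ∪ Patch 2) ∖ Patch 3 splits into 2 disjoint pieces (area 4.7727, area 114.5085).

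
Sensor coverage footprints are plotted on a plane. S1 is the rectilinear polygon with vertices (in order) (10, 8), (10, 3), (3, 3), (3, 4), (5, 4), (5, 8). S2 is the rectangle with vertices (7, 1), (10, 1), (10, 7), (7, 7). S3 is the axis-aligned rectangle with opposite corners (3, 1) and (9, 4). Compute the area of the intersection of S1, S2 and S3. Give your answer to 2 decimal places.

2.00

The intersection is the polygon with vertices (7,3), (7,4), (9,4), (9,3).
By the shoelace formula its area is 2.00.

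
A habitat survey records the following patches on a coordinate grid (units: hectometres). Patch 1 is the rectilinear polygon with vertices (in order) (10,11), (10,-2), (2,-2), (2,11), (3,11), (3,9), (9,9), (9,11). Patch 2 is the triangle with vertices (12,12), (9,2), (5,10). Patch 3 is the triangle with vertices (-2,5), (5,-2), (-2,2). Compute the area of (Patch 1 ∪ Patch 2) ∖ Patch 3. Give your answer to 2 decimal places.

102.49

|Patch 1 ∪ Patch 2| = 104.4167.
|(Patch 1 ∪ Patch 2) ∩ Patch 3| = 1.9286.
|(Patch 1 ∪ Patch 2) ∖ Patch 3| = 104.4167 − 1.9286 = 102.49.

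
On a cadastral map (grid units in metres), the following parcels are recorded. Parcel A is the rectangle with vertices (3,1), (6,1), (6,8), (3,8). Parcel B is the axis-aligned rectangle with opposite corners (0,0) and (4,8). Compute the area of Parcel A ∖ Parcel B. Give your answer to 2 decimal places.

|Parcel A∩Parcel B|: x∈[3,4], y∈[1,8] → 1·7 = 7.
|Parcel A| = 21.
|Parcel A ∖ Parcel B| = |Parcel A| − |Parcel A∩Parcel B| = 21 − 7 = 14.00.

14.00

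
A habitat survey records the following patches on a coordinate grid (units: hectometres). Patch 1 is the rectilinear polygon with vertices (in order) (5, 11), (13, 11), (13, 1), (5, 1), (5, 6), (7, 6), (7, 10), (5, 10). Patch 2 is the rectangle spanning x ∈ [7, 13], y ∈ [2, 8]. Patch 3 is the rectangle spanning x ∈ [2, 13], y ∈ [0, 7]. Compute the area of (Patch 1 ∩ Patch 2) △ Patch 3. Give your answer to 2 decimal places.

53.00

|Patch 1 ∩ Patch 2| = 36.
|(Patch 1 ∩ Patch 2) ∩ Patch 3| = 30.
|(Patch 1 ∩ Patch 2) △ Patch 3| = 36 + 77 − 60 = 53.00.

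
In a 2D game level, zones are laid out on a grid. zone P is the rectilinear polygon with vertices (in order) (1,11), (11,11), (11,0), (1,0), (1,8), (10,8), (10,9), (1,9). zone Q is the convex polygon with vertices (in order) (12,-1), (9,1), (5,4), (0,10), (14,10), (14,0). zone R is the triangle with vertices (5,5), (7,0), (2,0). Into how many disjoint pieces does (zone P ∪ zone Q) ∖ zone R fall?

1

(zone P ∪ zone Q) ∖ zone R is a single connected region.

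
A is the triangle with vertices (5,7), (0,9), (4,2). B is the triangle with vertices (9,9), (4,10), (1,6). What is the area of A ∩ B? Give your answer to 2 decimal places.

2.30

The intersection is the polygon with vertices (4.355,7.258), (1.588,6.221), (1.405,6.54), (2.5,8).
By the shoelace formula its area is 2.30.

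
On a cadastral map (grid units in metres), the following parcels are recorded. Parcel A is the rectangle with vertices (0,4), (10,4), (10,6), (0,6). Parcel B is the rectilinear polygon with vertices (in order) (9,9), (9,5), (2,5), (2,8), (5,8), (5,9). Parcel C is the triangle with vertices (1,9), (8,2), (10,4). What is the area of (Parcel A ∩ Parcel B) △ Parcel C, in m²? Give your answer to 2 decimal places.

|Parcel A ∩ Parcel B| = 7.
|(Parcel A ∩ Parcel B) ∩ Parcel C| = 2.8.
|(Parcel A ∩ Parcel B) △ Parcel C| = 7 + 14 − 5.6 = 15.40.

15.40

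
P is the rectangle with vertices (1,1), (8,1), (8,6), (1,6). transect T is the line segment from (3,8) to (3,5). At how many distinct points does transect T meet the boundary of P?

The segment meets the boundary at (3,6).

1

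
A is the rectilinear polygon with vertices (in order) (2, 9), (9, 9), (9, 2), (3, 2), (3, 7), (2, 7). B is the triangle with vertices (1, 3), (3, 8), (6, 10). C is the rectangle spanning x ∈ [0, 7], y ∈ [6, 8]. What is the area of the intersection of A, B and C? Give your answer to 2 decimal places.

The intersection is the polygon with vertices (3.143,6), (3,6), (3,7), (2.6,7), (3,8), (4.571,8).
By the shoelace formula its area is 1.91.

1.91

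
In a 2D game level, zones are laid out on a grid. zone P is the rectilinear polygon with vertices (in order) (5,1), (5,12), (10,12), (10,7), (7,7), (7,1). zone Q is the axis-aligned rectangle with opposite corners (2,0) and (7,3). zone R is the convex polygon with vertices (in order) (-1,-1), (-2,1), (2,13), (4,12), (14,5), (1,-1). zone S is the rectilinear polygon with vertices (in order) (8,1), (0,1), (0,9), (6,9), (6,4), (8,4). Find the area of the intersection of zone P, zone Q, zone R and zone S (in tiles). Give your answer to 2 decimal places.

The intersection is the polygon with vertices (7,1.769), (5.333,1), (5,1), (5,3), (7,3).
By the shoelace formula its area is 3.36.

3.36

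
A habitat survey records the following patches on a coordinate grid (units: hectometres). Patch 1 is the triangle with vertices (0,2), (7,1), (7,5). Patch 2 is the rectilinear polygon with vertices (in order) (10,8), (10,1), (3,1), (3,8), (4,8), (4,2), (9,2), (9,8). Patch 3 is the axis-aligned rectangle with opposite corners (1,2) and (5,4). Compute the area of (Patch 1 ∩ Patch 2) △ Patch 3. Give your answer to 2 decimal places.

9.36

|Patch 1 ∩ Patch 2| = 4.3571.
|(Patch 1 ∩ Patch 2) ∩ Patch 3| = 1.5.
|(Patch 1 ∩ Patch 2) △ Patch 3| = 4.3571 + 8 − 3 = 9.36.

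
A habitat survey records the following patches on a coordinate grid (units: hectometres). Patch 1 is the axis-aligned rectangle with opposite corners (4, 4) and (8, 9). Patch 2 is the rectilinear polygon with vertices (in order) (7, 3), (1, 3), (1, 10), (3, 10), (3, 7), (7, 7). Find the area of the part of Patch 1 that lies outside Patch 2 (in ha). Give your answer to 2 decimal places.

|Patch 1| = 20, |Patch 1∩Patch 2| = 9.
|Patch 1 ∖ Patch 2| = |Patch 1| − |Patch 1∩Patch 2| = 20 − 9 = 11.00.

11.00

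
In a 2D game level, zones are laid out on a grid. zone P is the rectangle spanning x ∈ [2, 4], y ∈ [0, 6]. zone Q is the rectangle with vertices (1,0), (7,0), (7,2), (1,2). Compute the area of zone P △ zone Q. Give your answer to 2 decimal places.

|zone P∩zone Q|: x∈[2,4], y∈[0,2] → 2·2 = 4.
|zone P △ zone Q| = |zone P| + |zone Q| − 2·|zone P∩zone Q| = 12 + 12 − 8 = 16.00.

16.00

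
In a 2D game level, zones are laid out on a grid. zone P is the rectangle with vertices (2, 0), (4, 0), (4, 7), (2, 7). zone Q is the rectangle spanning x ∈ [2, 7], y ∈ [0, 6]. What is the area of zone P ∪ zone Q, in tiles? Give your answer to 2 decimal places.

32.00

By inclusion–exclusion:
Individual areas: |zone P| = 14, |zone Q| = 30.
|zone P∩zone Q|: x∈[2,4], y∈[0,6] → 2·6 = 12.
|zone P ∪ zone Q| = 44 − 12 = 32.00.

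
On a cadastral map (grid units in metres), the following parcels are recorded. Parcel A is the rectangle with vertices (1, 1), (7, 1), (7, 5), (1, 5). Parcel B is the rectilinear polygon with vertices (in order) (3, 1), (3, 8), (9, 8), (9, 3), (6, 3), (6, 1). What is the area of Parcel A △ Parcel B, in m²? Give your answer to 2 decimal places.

32.00

|Parcel A| = 24, |Parcel B| = 36, |Parcel A∩Parcel B| = 14.
|Parcel A △ Parcel B| = |Parcel A| + |Parcel B| − 2·|Parcel A∩Parcel B| = 24 + 36 − 28 = 32.00.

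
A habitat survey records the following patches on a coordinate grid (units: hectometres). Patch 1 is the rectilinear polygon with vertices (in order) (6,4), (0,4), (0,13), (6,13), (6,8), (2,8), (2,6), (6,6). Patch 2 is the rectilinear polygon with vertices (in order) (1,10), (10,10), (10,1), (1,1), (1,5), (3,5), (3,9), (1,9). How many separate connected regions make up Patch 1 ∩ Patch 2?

Patch 1 ∩ Patch 2 splits into 2 disjoint pieces (area 8, area 8).

2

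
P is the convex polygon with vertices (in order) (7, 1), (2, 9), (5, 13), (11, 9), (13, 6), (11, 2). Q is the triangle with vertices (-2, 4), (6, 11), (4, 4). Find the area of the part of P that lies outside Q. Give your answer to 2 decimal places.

|P| = 75, |P∩Q| = 7.3369.
|P ∖ Q| = |P| − |P∩Q| = 75 − 7.3369 = 67.66.

67.66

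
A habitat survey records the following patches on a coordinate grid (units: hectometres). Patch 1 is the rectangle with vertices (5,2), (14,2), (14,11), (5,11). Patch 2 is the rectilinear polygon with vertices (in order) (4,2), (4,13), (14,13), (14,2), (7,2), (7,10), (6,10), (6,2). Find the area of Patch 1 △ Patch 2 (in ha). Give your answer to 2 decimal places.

37.00

|Patch 1| = 81, |Patch 2| = 102, |Patch 1∩Patch 2| = 73.
|Patch 1 △ Patch 2| = |Patch 1| + |Patch 2| − 2·|Patch 1∩Patch 2| = 81 + 102 − 146 = 37.00.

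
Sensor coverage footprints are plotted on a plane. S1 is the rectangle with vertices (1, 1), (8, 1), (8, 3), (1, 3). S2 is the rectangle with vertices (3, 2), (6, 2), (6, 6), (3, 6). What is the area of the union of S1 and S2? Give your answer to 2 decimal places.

By inclusion–exclusion:
Individual areas: |S1| = 14, |S2| = 12.
|S1∩S2|: x∈[3,6], y∈[2,3] → 3·1 = 3.
|S1 ∪ S2| = 26 − 3 = 23.00.

23.00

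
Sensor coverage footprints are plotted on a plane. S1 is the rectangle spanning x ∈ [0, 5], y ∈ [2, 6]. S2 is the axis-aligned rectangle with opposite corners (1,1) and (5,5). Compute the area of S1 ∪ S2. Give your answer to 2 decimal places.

24.00

By inclusion–exclusion:
Individual areas: |S1| = 20, |S2| = 16.
|S1∩S2|: x∈[1,5], y∈[2,5] → 4·3 = 12.
|S1 ∪ S2| = 36 − 12 = 24.00.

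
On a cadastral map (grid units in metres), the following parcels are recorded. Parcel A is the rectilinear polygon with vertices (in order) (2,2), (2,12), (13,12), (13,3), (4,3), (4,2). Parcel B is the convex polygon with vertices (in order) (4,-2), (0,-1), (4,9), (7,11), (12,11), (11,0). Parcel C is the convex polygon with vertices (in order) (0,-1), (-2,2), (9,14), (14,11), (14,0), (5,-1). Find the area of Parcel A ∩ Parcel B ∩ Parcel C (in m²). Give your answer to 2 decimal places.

66.77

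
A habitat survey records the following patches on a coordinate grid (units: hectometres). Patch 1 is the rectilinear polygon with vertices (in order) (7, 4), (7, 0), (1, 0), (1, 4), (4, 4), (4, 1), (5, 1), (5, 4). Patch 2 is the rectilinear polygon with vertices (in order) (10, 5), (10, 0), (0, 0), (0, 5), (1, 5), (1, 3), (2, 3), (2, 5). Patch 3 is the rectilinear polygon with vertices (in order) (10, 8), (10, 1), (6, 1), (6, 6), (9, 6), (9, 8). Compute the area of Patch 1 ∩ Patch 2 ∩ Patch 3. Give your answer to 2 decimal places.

The intersection is the polygon with vertices (7,4), (7,1), (6,1), (6,4).
By the shoelace formula its area is 3.00.

3.00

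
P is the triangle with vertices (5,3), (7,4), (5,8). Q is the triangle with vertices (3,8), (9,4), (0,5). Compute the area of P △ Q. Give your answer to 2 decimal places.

14.64

|P| = 5, |Q| = 15, |P∩Q| = 2.6797.
|P △ Q| = |P| + |Q| − 2·|P∩Q| = 5 + 15 − 5.3595 = 14.64.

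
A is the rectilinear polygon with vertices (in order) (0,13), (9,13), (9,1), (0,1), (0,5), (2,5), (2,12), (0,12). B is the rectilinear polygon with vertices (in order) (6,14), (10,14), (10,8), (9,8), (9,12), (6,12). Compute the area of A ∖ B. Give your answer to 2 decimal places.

91.00

|A| = 94, |A∩B| = 3.
|A ∖ B| = |A| − |A∩B| = 94 − 3 = 91.00.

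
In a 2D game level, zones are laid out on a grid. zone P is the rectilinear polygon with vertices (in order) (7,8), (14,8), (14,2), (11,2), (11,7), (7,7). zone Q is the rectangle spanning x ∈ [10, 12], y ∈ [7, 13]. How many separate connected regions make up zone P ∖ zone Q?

zone P ∖ zone Q splits into 2 disjoint pieces (area 3, area 17).

2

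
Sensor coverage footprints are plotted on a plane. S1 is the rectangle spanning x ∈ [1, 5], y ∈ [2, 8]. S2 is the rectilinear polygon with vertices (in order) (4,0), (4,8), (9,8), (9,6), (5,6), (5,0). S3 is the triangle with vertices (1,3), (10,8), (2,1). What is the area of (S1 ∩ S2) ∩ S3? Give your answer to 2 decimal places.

1.76

The region (S1 ∩ S2) ∩ S3 is the polygon with vertices (4,4.667), (5,5.222), (5,3.625), (4,2.75).
By the shoelace formula its area is 1.76.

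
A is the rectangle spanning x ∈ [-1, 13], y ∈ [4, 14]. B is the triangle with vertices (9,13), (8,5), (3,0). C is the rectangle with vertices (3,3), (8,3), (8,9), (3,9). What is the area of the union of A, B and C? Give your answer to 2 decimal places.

By inclusion–exclusion:
Individual areas: |A| = 140, |B| = 17.5, |C| = 30.
|A∩B| = 13.1923.
|A∩C|: x∈[3,8], y∈[4,9] → 5·5 = 25.
|B∩C| = 11.3846.
|A∩B∩C| = 9.5.
|A ∪ B ∪ C| = 187.5 − 49.5769 + 9.5 = 147.42.

147.42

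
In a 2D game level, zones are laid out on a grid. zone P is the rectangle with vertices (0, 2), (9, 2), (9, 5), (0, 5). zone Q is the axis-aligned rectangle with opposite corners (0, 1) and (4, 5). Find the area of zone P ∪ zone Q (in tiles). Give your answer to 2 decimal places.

By inclusion–exclusion:
Individual areas: |zone P| = 27, |zone Q| = 16.
|zone P∩zone Q|: x∈[0,4], y∈[2,5] → 4·3 = 12.
|zone P ∪ zone Q| = 43 − 12 = 31.00.

31.00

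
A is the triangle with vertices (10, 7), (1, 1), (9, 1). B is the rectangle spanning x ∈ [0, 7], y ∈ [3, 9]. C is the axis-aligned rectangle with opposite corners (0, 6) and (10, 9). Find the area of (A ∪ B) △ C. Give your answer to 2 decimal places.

49.67

|A ∪ B| = 63.
|(A ∪ B) ∩ C| = 21.6667.
|(A ∪ B) △ C| = 63 + 30 − 43.3333 = 49.67.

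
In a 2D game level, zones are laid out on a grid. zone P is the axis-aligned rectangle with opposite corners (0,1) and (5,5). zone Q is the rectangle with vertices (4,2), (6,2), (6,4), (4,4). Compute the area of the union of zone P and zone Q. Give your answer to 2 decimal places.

22.00

By inclusion–exclusion:
Individual areas: |zone P| = 20, |zone Q| = 4.
|zone P∩zone Q|: x∈[4,5], y∈[2,4] → 1·2 = 2.
|zone P ∪ zone Q| = 24 − 2 = 22.00.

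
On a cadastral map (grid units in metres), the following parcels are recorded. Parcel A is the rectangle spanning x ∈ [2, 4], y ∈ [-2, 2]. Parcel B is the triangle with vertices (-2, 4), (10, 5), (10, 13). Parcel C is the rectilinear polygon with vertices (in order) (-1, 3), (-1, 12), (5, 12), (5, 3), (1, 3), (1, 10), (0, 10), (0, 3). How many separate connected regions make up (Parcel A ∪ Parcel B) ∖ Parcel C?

4

(Parcel A ∪ Parcel B) ∖ Parcel C splits into 4 disjoint pieces (area 8, area 0.3333, area 1.6667, area 31.6667).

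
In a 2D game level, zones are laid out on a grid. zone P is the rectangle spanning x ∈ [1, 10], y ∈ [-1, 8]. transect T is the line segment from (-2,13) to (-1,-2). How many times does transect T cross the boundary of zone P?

0

The segment lies entirely outside zone P and never meets its boundary.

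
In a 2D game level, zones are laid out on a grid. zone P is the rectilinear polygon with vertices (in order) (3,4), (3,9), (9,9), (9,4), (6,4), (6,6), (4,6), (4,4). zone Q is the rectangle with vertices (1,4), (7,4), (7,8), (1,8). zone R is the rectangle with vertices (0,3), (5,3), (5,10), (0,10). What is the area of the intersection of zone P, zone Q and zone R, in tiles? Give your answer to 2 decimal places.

6.00

The intersection is the polygon with vertices (5,8), (5,6), (4,6), (4,4), (3,4), (3,8).
By the shoelace formula its area is 6.00.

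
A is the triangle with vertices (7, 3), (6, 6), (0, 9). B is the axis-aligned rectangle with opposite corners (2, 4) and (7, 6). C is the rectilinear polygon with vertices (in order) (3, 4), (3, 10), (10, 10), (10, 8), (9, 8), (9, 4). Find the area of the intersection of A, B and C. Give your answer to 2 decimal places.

The intersection is the polygon with vertices (5.833,4), (3.5,6), (6,6), (6.667,4).
By the shoelace formula its area is 3.33.

3.33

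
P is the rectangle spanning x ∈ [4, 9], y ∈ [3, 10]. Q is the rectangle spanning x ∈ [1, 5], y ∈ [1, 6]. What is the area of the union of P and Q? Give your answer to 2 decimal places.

By inclusion–exclusion:
Individual areas: |P| = 35, |Q| = 20.
|P∩Q|: x∈[4,5], y∈[3,6] → 1·3 = 3.
|P ∪ Q| = 55 − 3 = 52.00.

52.00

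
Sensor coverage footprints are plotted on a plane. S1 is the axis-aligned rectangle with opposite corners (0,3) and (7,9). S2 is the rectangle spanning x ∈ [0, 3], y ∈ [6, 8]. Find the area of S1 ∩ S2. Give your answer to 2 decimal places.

6.00

|S1∩S2|: x∈[0,3], y∈[6,8] → 3·2 = 6.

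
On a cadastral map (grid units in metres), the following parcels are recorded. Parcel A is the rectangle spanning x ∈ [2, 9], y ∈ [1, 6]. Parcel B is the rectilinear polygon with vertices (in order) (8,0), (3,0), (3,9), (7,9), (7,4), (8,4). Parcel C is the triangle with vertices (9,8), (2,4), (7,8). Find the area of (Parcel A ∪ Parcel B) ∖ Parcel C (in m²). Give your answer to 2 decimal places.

49.14

|Parcel A ∪ Parcel B| = 52.
|(Parcel A ∪ Parcel B) ∩ Parcel C| = 2.8571.
|(Parcel A ∪ Parcel B) ∖ Parcel C| = 52 − 2.8571 = 49.14.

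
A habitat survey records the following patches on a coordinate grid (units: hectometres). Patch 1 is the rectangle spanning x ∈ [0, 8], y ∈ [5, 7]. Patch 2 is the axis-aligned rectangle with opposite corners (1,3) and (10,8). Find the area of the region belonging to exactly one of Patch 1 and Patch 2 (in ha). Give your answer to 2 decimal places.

|Patch 1∩Patch 2|: x∈[1,8], y∈[5,7] → 7·2 = 14.
|Patch 1 △ Patch 2| = |Patch 1| + |Patch 2| − 2·|Patch 1∩Patch 2| = 16 + 45 − 28 = 33.00.

33.00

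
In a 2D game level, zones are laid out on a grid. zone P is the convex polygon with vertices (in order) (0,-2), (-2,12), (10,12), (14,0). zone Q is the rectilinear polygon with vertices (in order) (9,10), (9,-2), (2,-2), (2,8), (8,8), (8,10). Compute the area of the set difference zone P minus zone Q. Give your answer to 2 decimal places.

|zone P| = 172, |zone P∩zone Q| = 66.5.
|zone P ∖ zone Q| = |zone P| − |zone P∩zone Q| = 172 − 66.5 = 105.50.

105.50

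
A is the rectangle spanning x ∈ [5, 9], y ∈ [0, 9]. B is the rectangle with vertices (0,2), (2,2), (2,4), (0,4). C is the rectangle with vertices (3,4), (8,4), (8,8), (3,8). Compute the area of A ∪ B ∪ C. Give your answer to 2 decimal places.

48.00

By inclusion–exclusion:
Individual areas: |A| = 36, |B| = 4, |C| = 20.
|A∩B| = 0 (no overlap).
|A∩C|: x∈[5,8], y∈[4,8] → 3·4 = 12.
|B∩C| = 0 (no overlap).
|A∩B∩C| = 0.
|A ∪ B ∪ C| = 60 − 12 + 0 = 48.00.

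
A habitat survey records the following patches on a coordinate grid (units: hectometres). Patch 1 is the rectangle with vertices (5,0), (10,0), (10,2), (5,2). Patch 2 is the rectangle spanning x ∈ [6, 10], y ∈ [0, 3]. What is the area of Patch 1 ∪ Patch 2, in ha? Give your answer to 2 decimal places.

By inclusion–exclusion:
Individual areas: |Patch 1| = 10, |Patch 2| = 12.
|Patch 1∩Patch 2|: x∈[6,10], y∈[0,2] → 4·2 = 8.
|Patch 1 ∪ Patch 2| = 22 − 8 = 14.00.

14.00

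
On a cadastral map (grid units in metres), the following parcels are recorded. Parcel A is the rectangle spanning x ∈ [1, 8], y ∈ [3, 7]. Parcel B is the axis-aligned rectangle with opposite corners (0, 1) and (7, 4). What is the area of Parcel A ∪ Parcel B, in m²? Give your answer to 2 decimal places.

43.00

By inclusion–exclusion:
Individual areas: |Parcel A| = 28, |Parcel B| = 21.
|Parcel A∩Parcel B|: x∈[1,7], y∈[3,4] → 6·1 = 6.
|Parcel A ∪ Parcel B| = 49 − 6 = 43.00.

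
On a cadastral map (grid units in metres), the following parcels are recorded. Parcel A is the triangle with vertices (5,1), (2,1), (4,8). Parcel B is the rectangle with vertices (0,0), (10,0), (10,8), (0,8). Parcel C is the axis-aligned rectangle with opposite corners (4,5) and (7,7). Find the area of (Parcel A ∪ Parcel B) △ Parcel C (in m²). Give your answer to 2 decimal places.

74.00

|Parcel A ∪ Parcel B| = 80.
|(Parcel A ∪ Parcel B) ∩ Parcel C| = 6.
|(Parcel A ∪ Parcel B) △ Parcel C| = 80 + 6 − 12 = 74.00.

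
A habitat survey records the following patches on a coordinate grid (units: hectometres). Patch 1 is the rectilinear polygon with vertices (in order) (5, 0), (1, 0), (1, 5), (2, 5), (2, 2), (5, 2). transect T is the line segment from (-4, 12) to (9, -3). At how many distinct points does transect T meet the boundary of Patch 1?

The segment meets the boundary at (5,1.615), (4.667,2).

2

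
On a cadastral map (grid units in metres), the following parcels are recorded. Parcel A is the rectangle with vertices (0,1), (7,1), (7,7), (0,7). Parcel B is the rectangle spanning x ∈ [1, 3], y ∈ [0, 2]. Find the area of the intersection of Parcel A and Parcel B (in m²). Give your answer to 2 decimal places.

2.00

|Parcel A∩Parcel B|: x∈[1,3], y∈[1,2] → 2·1 = 2.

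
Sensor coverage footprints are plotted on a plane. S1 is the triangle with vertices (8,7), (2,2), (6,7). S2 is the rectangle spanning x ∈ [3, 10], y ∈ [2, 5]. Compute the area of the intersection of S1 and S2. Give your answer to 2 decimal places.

The intersection is the polygon with vertices (3,2.833), (3,3.25), (4.4,5), (5.6,5).
By the shoelace formula its area is 1.59.

1.59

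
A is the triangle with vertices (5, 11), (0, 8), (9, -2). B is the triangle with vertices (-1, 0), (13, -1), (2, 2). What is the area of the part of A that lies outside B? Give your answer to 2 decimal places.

37.16

|A| = 38.5, |A∩B| = 1.3382.
|A ∖ B| = |A| − |A∩B| = 38.5 − 1.3382 = 37.16.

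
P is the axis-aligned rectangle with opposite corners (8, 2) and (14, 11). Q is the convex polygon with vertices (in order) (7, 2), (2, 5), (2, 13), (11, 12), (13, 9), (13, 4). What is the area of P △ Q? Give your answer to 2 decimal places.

|P| = 54, |Q| = 98, |P∩Q| = 37.8333.
|P △ Q| = |P| + |Q| − 2·|P∩Q| = 54 + 98 − 75.6667 = 76.33.

76.33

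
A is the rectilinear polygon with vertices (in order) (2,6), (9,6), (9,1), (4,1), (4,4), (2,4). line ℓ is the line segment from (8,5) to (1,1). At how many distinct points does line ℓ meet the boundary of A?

1

The segment meets the boundary at (4,2.714).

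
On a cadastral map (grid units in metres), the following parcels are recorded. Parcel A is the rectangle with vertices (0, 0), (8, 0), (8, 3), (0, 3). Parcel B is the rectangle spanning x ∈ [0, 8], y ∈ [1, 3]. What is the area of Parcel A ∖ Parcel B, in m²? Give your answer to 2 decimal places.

|Parcel A∩Parcel B|: x∈[0,8], y∈[1,3] → 8·2 = 16.
|Parcel A| = 24.
|Parcel A ∖ Parcel B| = |Parcel A| − |Parcel A∩Parcel B| = 24 − 16 = 8.00.

8.00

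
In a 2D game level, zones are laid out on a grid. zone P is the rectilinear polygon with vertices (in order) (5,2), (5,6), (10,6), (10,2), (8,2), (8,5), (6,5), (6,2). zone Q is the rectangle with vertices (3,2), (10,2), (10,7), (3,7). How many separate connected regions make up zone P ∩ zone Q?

1

zone P ∩ zone Q is a single connected region.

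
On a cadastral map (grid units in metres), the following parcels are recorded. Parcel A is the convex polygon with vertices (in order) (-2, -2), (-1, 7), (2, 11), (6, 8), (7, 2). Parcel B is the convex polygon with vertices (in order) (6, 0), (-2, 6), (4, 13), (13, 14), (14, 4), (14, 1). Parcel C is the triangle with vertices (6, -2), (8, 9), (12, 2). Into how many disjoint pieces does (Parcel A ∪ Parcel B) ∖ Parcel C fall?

(Parcel A ∪ Parcel B) ∖ Parcel C is a single connected region.

1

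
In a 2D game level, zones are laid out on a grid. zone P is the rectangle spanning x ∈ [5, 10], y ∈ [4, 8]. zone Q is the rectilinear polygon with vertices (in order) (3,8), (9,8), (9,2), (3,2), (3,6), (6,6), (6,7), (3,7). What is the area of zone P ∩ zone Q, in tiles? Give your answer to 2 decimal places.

The intersection is the polygon with vertices (9,8), (9,4), (5,4), (5,6), (6,6), (6,7), (5,7), (5,8).
By the shoelace formula its area is 15.00.

15.00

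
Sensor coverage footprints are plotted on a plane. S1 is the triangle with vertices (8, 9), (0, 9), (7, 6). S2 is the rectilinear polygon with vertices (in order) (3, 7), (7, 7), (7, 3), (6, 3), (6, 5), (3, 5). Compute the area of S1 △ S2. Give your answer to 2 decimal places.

19.67

|S1| = 12, |S2| = 10, |S1∩S2| = 1.1667.
|S1 △ S2| = |S1| + |S2| − 2·|S1∩S2| = 12 + 10 − 2.3333 = 19.67.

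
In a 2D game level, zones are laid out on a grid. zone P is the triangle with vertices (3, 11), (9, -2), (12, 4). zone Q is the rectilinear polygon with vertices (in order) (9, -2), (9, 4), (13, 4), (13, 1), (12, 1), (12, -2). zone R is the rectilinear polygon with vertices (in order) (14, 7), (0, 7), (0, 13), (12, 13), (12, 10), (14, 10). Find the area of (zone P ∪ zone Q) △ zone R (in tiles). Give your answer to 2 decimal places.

114.31

|zone P ∪ zone Q| = 49.5.
|(zone P ∪ zone Q) ∩ zone R| = 6.5934.
|(zone P ∪ zone Q) △ zone R| = 49.5 + 78 − 13.1868 = 114.31.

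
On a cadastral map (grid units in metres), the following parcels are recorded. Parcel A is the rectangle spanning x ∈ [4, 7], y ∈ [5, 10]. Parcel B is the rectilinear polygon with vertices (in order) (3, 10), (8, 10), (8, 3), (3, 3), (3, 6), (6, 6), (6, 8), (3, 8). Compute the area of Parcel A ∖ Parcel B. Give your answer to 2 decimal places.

|Parcel A| = 15, |Parcel A∩Parcel B| = 11.
|Parcel A ∖ Parcel B| = |Parcel A| − |Parcel A∩Parcel B| = 15 − 11 = 4.00.

4.00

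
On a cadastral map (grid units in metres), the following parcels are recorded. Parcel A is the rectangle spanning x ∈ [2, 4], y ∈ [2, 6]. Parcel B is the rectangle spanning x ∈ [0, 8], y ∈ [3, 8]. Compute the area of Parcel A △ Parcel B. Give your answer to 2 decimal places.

|Parcel A∩Parcel B|: x∈[2,4], y∈[3,6] → 2·3 = 6.
|Parcel A △ Parcel B| = |Parcel A| + |Parcel B| − 2·|Parcel A∩Parcel B| = 8 + 40 − 12 = 36.00.

36.00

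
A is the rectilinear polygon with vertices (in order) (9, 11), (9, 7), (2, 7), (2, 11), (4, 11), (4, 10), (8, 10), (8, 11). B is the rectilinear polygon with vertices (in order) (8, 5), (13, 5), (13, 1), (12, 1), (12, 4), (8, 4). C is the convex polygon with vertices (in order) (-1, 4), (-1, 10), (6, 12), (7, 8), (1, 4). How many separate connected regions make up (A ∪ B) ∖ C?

3

(A ∪ B) ∖ C splits into 3 disjoint pieces (area 8.25, area 0.0357, area 8).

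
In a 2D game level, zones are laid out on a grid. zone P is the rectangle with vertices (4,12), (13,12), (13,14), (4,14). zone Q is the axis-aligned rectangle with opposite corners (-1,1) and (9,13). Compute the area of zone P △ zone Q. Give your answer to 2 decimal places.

128.00

|zone P∩zone Q|: x∈[4,9], y∈[12,13] → 5·1 = 5.
|zone P △ zone Q| = |zone P| + |zone Q| − 2·|zone P∩zone Q| = 18 + 120 − 10 = 128.00.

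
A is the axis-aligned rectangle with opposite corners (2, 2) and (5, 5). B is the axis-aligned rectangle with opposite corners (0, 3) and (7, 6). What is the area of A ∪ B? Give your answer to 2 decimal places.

24.00

By inclusion–exclusion:
Individual areas: |A| = 9, |B| = 21.
|A∩B|: x∈[2,5], y∈[3,5] → 3·2 = 6.
|A ∪ B| = 30 − 6 = 24.00.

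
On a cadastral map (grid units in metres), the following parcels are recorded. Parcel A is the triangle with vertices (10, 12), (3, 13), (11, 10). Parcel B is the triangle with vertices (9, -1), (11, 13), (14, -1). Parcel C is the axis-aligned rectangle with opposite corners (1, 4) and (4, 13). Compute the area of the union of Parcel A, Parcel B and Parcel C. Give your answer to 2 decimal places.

By inclusion–exclusion:
Individual areas: |Parcel A| = 6.5, |Parcel B| = 35, |Parcel C| = 27.
|Parcel A∩Parcel B| = 0.1102.
|Parcel A∩Parcel C| = 0.1161.
|Parcel B∩Parcel C| = 0.
|Parcel A∩Parcel B∩Parcel C| = 0.
|Parcel A ∪ Parcel B ∪ Parcel C| = 68.5 − 0.2262 + 0 = 68.27.

68.27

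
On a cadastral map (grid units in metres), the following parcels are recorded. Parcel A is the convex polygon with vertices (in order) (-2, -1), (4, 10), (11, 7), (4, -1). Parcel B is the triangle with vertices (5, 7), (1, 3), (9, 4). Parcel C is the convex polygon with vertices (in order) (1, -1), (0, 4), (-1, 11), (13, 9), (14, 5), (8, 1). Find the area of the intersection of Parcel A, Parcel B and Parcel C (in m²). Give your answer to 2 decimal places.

13.88

The intersection is the polygon with vertices (1,3), (5,7), (8.623,4.283), (8.298,3.912).
By the shoelace formula its area is 13.88.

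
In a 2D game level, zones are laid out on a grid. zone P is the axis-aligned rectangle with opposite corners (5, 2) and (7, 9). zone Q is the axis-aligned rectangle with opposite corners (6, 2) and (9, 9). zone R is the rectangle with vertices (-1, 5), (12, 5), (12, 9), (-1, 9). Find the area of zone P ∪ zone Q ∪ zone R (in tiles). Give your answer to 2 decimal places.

64.00

By inclusion–exclusion:
Individual areas: |zone P| = 14, |zone Q| = 21, |zone R| = 52.
|zone P∩zone Q|: x∈[6,7], y∈[2,9] → 1·7 = 7.
|zone P∩zone R|: x∈[5,7], y∈[5,9] → 2·4 = 8.
|zone Q∩zone R|: x∈[6,9], y∈[5,9] → 3·4 = 12.
|zone P∩zone Q∩zone R| = 4.
|zone P ∪ zone Q ∪ zone R| = 87 − 27 + 4 = 64.00.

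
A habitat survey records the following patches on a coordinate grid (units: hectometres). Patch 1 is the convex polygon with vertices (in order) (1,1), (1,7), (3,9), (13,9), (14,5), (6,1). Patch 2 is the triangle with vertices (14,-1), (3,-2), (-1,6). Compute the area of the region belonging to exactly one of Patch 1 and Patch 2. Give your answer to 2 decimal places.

98.39

|Patch 1| = 84, |Patch 2| = 46, |Patch 1∩Patch 2| = 15.804.
|Patch 1 △ Patch 2| = |Patch 1| + |Patch 2| − 2·|Patch 1∩Patch 2| = 84 + 46 − 31.608 = 98.39.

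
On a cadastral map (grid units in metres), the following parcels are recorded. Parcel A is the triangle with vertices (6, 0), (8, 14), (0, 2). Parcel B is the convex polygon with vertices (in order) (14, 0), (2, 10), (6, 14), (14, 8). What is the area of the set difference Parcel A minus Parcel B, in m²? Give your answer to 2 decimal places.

|Parcel A| = 44, |Parcel A∩Parcel B| = 11.8321.
|Parcel A ∖ Parcel B| = |Parcel A| − |Parcel A∩Parcel B| = 44 − 11.8321 = 32.17.

32.17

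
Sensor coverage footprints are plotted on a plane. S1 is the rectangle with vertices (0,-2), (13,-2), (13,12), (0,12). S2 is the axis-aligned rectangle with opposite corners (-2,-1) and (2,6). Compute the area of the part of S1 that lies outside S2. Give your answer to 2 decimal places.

168.00

|S1∩S2|: x∈[0,2], y∈[-1,6] → 2·7 = 14.
|S1| = 182.
|S1 ∖ S2| = |S1| − |S1∩S2| = 182 − 14 = 168.00.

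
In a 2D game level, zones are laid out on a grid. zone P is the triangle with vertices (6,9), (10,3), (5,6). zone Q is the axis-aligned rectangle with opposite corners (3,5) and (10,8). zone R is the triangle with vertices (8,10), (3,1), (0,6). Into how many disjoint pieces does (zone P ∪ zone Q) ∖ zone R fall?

2

(zone P ∪ zone Q) ∖ zone R splits into 2 disjoint pieces (area 13.8333, area 0.25).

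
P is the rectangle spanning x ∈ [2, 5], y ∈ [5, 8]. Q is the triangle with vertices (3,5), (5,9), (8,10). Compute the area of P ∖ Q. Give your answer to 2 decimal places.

7.25

|P| = 9, |P∩Q| = 1.75.
|P ∖ Q| = |P| − |P∩Q| = 9 − 1.75 = 7.25.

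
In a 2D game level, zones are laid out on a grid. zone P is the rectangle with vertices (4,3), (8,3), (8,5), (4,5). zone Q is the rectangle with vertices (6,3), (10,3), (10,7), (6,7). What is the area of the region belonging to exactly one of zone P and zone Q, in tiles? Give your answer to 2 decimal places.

16.00

|zone P∩zone Q|: x∈[6,8], y∈[3,5] → 2·2 = 4.
|zone P △ zone Q| = |zone P| + |zone Q| − 2·|zone P∩zone Q| = 8 + 16 − 8 = 16.00.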